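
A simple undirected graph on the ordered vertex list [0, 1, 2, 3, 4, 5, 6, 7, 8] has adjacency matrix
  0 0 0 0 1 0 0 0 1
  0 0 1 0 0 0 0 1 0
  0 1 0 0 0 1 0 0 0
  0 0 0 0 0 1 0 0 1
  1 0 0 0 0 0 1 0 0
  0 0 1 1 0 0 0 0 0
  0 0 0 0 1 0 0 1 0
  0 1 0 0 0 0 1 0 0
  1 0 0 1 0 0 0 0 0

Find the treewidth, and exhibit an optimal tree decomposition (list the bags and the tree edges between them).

Treewidth 2.
Bags: B1 = {0, 4, 6}  B2 = {0, 6, 7}  B3 = {0, 1, 7}  B4 = {0, 1, 2}  B5 = {0, 2, 5}  B6 = {0, 3, 5}  B7 = {0, 3, 8}
Tree: B1–B2, B2–B3, B3–B4, B4–B5, B5–B6, B6–B7

The largest bag has 3 vertices, giving width 2; this decomposition certifies tw(G) ≤ 2. Since 0–4–6–7–1–2–5–3–8–0 is a cycle in G, G is not acyclic. Forests are exactly the graphs of treewidth ≤ 1, so tw(G) ≥ 2. Hence tw(G) = 2 exactly.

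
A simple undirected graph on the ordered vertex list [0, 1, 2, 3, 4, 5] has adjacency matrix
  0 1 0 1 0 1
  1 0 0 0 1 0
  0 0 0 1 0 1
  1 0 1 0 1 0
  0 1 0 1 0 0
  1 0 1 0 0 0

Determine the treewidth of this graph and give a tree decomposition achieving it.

Treewidth 2.
One such decomposition:
Bags: B1 = {0, 2, 5}  B2 = {0, 2, 3}  B3 = {0, 1, 3}  B4 = {1, 3, 4}
Tree: B1–B2, B2–B3, B3–B4

Each bag holds 3 vertices, so the decomposition has width 2, which upper-bounds the treewidth. For the lower bound, G contains the cycle 5–2–3–0–5, so G is not a forest; only forests have treewidth ≤ 1, hence tw(G) ≥ 2. The upper and lower bounds meet at 2, so that is the treewidth.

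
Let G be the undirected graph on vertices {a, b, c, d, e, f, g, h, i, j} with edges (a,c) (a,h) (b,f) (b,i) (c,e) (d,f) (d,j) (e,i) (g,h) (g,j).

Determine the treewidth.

2

A width-2 tree decomposition is:
Bags: B1 = {g, h, j}  B2 = {a, h, j}  B3 = {a, c, j}  B4 = {c, e, j}  B5 = {e, i, j}  B6 = {b, i, j}  B7 = {b, f, j}  B8 = {d, f, j}
Tree: B1–B2, B2–B3, B3–B4, B4–B5, B5–B6, B6–B7, B7–B8
The largest bag has 3 vertices, giving width 2; this decomposition certifies tw(G) ≤ 2. The edges j–g–h–a–c–e–i–b–f–d–j form a cycle, so G is not a tree and its treewidth is at least 2. The upper and lower bounds meet at 2, so that is the treewidth.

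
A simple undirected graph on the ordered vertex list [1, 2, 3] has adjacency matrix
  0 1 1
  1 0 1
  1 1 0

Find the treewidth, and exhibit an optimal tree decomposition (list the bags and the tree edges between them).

With just one bag of size 3, the width is 3 − 1 = 2, so tw(G) ≤ 2. On the other hand G contains the 3-clique {1, 2, 3}. A clique must lie in a single bag of any decomposition, so no decomposition can have width below 2. Combining the bounds, tw(G) = 2.

Treewidth 2.
One optimal decomposition is:
Bags: B1 = {1, 2, 3}
Tree: (single bag)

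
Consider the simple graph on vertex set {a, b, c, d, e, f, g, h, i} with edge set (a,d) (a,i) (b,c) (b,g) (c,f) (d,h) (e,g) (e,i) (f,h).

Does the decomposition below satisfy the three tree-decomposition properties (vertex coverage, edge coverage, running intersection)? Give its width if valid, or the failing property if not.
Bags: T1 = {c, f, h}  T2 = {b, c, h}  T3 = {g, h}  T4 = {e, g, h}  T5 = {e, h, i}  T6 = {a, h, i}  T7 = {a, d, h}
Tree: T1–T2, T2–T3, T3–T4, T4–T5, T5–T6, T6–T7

No — edge (b,g) lies in no bag.

A tree decomposition must satisfy three properties: every vertex lies in some bag; for every edge, both endpoints lie together in some bag; and for every vertex, the bags containing it form a connected subtree. Here edge (b,g) lies in no bag, so the decomposition is invalid.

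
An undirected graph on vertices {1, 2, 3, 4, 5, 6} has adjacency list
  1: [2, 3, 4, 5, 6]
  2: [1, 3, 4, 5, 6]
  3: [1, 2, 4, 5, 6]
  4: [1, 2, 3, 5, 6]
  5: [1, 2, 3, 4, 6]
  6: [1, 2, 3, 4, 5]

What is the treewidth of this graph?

A width-5 tree decomposition is:
Bags: B1 = {1, 2, 3, 4, 5, 6}
Tree: (single bag)
A single bag containing all 6 vertices is trivially a valid decomposition of width 5. Conversely, {1, 2, 3, 4, 5, 6} is a clique of size 6, and the vertices of any clique must share a bag in every tree decomposition; so some bag has ≥ 6 vertices and tw(G) ≥ 5. Hence tw(G) = 5 exactly.

5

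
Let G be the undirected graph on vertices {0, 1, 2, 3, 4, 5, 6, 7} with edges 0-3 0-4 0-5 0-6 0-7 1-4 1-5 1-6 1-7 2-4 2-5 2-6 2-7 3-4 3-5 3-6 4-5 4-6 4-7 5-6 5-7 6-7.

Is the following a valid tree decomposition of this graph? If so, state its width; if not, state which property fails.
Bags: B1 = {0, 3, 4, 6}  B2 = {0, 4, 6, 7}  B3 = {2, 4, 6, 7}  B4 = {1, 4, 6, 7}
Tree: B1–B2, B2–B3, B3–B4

A tree decomposition must satisfy three properties: every vertex lies in some bag; for every edge, both endpoints lie together in some bag; and for every vertex, the bags containing it form a connected subtree. Here vertex 5 appears in no bag, so the decomposition is invalid.

No — vertex 5 appears in no bag.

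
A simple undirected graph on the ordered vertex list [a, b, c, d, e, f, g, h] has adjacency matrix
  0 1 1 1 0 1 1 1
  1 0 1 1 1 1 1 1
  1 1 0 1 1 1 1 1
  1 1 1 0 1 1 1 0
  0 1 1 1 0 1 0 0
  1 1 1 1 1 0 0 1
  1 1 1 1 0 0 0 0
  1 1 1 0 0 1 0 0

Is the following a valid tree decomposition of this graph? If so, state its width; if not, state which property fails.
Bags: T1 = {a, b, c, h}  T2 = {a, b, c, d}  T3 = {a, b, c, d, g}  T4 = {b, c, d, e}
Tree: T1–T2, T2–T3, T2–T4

A tree decomposition must satisfy three properties: every vertex lies in some bag; for every edge, both endpoints lie together in some bag; and for every vertex, the bags containing it form a connected subtree. Here vertex f appears in no bag, so the decomposition is invalid.

No — vertex f appears in no bag.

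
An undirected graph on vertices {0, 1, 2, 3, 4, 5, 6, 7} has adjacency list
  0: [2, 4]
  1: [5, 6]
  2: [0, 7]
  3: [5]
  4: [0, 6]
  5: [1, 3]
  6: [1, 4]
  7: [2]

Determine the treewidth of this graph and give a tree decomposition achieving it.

Treewidth 1.
Bags: B1 = {2, 7}  B2 = {0, 2}  B3 = {0, 4}  B4 = {4, 6}  B5 = {1, 6}  B6 = {1, 5}  B7 = {3, 5}
Tree: B1–B2, B2–B3, B3–B4, B4–B5, B5–B6, B6–B7

Each bag holds 2 vertices, so the decomposition has width 1, which upper-bounds the treewidth. G has an edge, so its treewidth is at least 1. The upper and lower bounds meet at 1, so that is the treewidth.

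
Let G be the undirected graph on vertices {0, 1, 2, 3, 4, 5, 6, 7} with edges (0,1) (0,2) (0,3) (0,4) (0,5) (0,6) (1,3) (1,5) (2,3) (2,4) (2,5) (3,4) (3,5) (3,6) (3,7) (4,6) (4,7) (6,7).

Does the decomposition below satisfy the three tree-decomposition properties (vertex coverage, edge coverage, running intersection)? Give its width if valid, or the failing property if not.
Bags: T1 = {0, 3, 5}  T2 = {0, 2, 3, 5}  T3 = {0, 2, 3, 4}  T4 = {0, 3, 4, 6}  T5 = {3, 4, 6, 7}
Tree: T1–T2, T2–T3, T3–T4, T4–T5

A tree decomposition must satisfy three properties: every vertex lies in some bag; for every edge, both endpoints lie together in some bag; and for every vertex, the bags containing it form a connected subtree. Here vertex 1 appears in no bag, so the decomposition is invalid.

No — vertex 1 appears in no bag.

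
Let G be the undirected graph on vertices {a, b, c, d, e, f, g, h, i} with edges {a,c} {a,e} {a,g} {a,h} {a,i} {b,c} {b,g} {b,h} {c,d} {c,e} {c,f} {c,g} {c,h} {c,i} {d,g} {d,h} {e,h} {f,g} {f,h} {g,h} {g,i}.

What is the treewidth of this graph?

A width-3 tree decomposition is:
Bags: B1 = {b, c, g, h}  B2 = {a, c, g, h}  B3 = {c, d, g, h}  B4 = {a, c, g, i}  B5 = {c, f, g, h}  B6 = {a, c, e, h}
Tree: B1–B2, B1–B3, B2–B4, B3–B5, B2–B6
The largest bag has 4 vertices, giving width 3; this decomposition certifies tw(G) ≤ 3. On the other hand G contains the 4-clique {c, d, g, h}. A clique must lie in a single bag of any decomposition, so no decomposition can have width below 3. The upper and lower bounds meet at 3, so that is the treewidth.

3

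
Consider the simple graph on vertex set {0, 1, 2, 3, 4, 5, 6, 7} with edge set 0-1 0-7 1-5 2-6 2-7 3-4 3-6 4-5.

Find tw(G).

2

A width-2 tree decomposition is:
Bags: B1 = {3, 4, 5}  B2 = {3, 5, 6}  B3 = {2, 5, 6}  B4 = {2, 5, 7}  B5 = {0, 5, 7}  B6 = {0, 1, 5}
Tree: B1–B2, B2–B3, B3–B4, B4–B5, B5–B6
Every bag has size at most 3, so the width is 3 − 1 = 2 and tw(G) ≤ 2. The edges 5–4–3–6–2–7–0–1–5 form a cycle, so G is not a tree and its treewidth is at least 2. Combining the bounds, tw(G) = 2.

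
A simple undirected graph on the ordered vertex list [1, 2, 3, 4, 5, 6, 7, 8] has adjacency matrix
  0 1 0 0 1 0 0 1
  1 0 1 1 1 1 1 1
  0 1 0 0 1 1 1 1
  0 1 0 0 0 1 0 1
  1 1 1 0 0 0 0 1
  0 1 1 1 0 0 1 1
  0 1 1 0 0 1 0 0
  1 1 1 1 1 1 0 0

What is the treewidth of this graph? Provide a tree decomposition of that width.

The largest bag has 4 vertices, giving width 3; this decomposition certifies tw(G) ≤ 3. Conversely, {1, 2, 5, 8} is a clique of size 4, and the vertices of any clique must share a bag in every tree decomposition; so some bag has ≥ 4 vertices and tw(G) ≥ 3. Hence tw(G) = 3 exactly.

Treewidth 3.
One such decomposition:
Bags: B1 = {2, 3, 5, 8}  B2 = {1, 2, 5, 8}  B3 = {2, 3, 6, 8}  B4 = {2, 4, 6, 8}  B5 = {2, 3, 6, 7}
Tree: B1–B2, B1–B3, B3–B4, B3–B5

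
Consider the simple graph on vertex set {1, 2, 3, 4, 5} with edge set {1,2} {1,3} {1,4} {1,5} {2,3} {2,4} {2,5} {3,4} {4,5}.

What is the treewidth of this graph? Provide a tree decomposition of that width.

Each bag holds 4 vertices, so the decomposition has width 3, which upper-bounds the treewidth. Conversely, {1, 2, 3, 4} is a clique of size 4, and the vertices of any clique must share a bag in every tree decomposition; so some bag has ≥ 4 vertices and tw(G) ≥ 3. The upper and lower bounds meet at 3, so that is the treewidth.

Treewidth 3.
One such decomposition:
Bags: B1 = {1, 2, 4, 5}  B2 = {1, 2, 3, 4}
Tree: B1–B2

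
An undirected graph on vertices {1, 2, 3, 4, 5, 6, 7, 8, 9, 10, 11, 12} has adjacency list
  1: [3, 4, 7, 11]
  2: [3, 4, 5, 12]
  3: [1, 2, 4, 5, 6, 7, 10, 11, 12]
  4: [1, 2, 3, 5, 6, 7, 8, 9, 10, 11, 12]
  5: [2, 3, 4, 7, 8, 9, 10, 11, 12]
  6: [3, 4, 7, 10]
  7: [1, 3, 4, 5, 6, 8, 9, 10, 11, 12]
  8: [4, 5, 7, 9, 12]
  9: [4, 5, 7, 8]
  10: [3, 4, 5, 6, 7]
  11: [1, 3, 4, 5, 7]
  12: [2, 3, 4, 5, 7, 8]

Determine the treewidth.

4

A width-4 tree decomposition is:
Bags: B1 = {4, 5, 7, 8, 12}  B2 = {3, 4, 5, 7, 12}  B3 = {3, 4, 5, 7, 11}  B4 = {3, 4, 5, 7, 10}  B5 = {2, 3, 4, 5, 12}  B6 = {4, 5, 7, 8, 9}  B7 = {1, 3, 4, 7, 11}  B8 = {3, 4, 6, 7, 10}
Tree: B1–B2, B2–B3, B2–B4, B2–B5, B1–B6, B3–B7, B4–B8
Every bag has size at most 5, so the width is 5 − 1 = 4 and tw(G) ≤ 4. Conversely, {2, 3, 4, 5, 12} is a clique of size 5, and the vertices of any clique must share a bag in every tree decomposition; so some bag has ≥ 5 vertices and tw(G) ≥ 4. Therefore the treewidth is 4.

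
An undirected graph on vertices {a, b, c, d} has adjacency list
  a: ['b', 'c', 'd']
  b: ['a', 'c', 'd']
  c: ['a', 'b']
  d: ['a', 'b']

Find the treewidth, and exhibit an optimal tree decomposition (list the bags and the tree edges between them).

Treewidth 2.
One such decomposition:
Bags: B1 = {a, b, c}  B2 = {a, b, d}
Tree: B1–B2

Every bag has size at most 3, so the width is 3 − 1 = 2 and tw(G) ≤ 2. For the lower bound, the 3 vertices {a, b, d} are pairwise adjacent, and any tree decomposition puts a clique entirely inside one bag — forcing width ≥ 2. Combining the bounds, tw(G) = 2.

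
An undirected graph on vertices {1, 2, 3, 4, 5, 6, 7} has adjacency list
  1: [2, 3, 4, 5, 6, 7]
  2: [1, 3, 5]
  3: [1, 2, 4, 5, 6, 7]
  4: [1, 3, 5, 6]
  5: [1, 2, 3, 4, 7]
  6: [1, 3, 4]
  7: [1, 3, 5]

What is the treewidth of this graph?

A width-3 tree decomposition is:
Bags: B1 = {1, 3, 4, 5}  B2 = {1, 3, 4, 6}  B3 = {1, 2, 3, 5}  B4 = {1, 3, 5, 7}
Tree: B1–B2, B1–B3, B3–B4
Every bag has size at most 4, so the width is 4 − 1 = 3 and tw(G) ≤ 3. Conversely, {1, 2, 3, 5} is a clique of size 4, and the vertices of any clique must share a bag in every tree decomposition; so some bag has ≥ 4 vertices and tw(G) ≥ 3. Hence tw(G) = 3 exactly.

3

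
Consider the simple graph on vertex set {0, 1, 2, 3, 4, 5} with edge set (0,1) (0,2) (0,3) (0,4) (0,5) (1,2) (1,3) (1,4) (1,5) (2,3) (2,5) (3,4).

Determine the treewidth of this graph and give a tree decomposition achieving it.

Every bag has size at most 4, so the width is 4 − 1 = 3 and tw(G) ≤ 3. On the other hand G contains the 4-clique {0, 1, 2, 3}. A clique must lie in a single bag of any decomposition, so no decomposition can have width below 3. Hence tw(G) = 3 exactly.

Treewidth 3.
Bags: B1 = {0, 1, 2, 3}  B2 = {0, 1, 2, 5}  B3 = {0, 1, 3, 4}
Tree: B1–B2, B1–B3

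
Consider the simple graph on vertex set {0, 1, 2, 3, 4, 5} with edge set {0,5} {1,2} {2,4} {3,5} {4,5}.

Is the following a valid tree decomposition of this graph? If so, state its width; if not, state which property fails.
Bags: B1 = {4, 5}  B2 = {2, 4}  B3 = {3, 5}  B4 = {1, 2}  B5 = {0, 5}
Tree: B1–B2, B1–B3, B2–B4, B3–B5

Every vertex of G appears in some bag (union = {0, 1, 2, 3, 4, 5}); every edge is covered by a bag; and for each vertex v the set of bags containing v is connected in the bag tree. The decomposition is therefore valid. The largest bag has 2 vertices, so the width is 1.

Yes; width 1.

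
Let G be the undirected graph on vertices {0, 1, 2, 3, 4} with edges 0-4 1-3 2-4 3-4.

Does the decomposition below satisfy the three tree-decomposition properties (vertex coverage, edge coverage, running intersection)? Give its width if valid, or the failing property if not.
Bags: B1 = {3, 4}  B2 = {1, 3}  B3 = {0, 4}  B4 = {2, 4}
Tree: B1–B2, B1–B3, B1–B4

Every vertex of G appears in some bag (union = {0, 1, 2, 3, 4}); every edge is covered by a bag; and for each vertex v the set of bags containing v is connected in the bag tree. The decomposition is therefore valid. The largest bag has 2 vertices, so the width is 1.

Yes; width 1.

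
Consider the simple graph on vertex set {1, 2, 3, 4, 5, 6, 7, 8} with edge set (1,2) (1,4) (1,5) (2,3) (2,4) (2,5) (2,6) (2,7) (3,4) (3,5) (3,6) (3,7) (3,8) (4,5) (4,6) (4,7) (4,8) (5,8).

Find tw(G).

3

A width-3 tree decomposition is:
Bags: B1 = {2, 3, 4, 6}  B2 = {2, 3, 4, 7}  B3 = {2, 3, 4, 5}  B4 = {1, 2, 4, 5}  B5 = {3, 4, 5, 8}
Tree: B1–B2, B1–B3, B3–B4, B3–B5
Every bag has size at most 4, so the width is 4 − 1 = 3 and tw(G) ≤ 3. Conversely, {3, 4, 5, 8} is a clique of size 4, and the vertices of any clique must share a bag in every tree decomposition; so some bag has ≥ 4 vertices and tw(G) ≥ 3. The upper and lower bounds meet at 3, so that is the treewidth.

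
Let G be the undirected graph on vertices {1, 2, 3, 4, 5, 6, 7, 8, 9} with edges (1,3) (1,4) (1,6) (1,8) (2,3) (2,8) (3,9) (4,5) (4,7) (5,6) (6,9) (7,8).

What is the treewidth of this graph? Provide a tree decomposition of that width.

Treewidth 3.
One such decomposition:
Bags: B1 = {2, 3, 6, 9}  B2 = {1, 2, 3, 6}  B3 = {1, 2, 6, 8}  B4 = {1, 5, 6, 8}  B5 = {1, 4, 5, 8}  B6 = {4, 5, 7, 8}
Tree: B1–B2, B2–B3, B3–B4, B4–B5, B5–B6

Every bag has size at most 4, so the width is 4 − 1 = 3 and tw(G) ≤ 3. For the lower bound: the 4 vertex sets {2,3,9}, {6}, {1}, {4,5,7,8} are disjoint, each induces a connected subgraph, and every pair is joined by at least one edge of G. Contracting each set to a single vertex therefore yields K_{4} as a minor, and since treewidth is minor-monotone, tw(G) ≥ tw(K_{4}) = 3. Therefore the treewidth is 3.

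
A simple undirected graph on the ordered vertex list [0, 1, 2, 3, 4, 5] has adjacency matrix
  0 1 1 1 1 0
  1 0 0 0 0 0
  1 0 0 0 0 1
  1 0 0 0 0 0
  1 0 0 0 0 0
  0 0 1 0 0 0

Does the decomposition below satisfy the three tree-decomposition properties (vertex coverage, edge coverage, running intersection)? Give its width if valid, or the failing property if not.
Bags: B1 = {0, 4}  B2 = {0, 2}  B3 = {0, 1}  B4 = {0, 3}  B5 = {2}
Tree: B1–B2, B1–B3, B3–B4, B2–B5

No — vertex 5 appears in no bag.

A tree decomposition must satisfy three properties: every vertex lies in some bag; for every edge, both endpoints lie together in some bag; and for every vertex, the bags containing it form a connected subtree. Here vertex 5 appears in no bag, so the decomposition is invalid.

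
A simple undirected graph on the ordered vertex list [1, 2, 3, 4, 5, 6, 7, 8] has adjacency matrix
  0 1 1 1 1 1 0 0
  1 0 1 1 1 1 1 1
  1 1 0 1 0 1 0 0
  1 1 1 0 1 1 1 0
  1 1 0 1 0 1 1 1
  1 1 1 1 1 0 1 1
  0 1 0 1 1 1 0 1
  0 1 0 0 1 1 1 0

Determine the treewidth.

4

A width-4 tree decomposition is:
Bags: B1 = {1, 2, 4, 5, 6}  B2 = {1, 2, 3, 4, 6}  B3 = {2, 4, 5, 6, 7}  B4 = {2, 5, 6, 7, 8}
Tree: B1–B2, B1–B3, B3–B4
Each bag holds 5 vertices, so the decomposition has width 4, which upper-bounds the treewidth. Conversely, {2, 5, 6, 7, 8} is a clique of size 5, and the vertices of any clique must share a bag in every tree decomposition; so some bag has ≥ 5 vertices and tw(G) ≥ 4. Therefore the treewidth is 4.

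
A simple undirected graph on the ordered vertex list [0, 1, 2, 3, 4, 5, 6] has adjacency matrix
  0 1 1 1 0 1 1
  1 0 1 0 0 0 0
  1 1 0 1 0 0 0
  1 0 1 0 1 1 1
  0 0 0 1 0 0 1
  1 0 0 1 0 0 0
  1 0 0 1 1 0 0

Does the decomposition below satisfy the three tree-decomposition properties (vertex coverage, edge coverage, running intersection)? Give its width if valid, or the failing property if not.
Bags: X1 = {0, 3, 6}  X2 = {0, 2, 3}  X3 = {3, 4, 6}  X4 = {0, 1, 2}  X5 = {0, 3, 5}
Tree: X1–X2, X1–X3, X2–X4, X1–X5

Yes; width 2.

Vertex coverage: the bags together contain {0, 1, 2, 3, 4, 5, 6}, the full vertex set. Edge coverage: each edge of G has both endpoints in at least one bag. Running intersection: for every vertex, the bags containing it form a connected subtree. All three properties hold, so this is a valid tree decomposition of width max|bag| − 1 = 2, and hence tw(G) ≤ 2.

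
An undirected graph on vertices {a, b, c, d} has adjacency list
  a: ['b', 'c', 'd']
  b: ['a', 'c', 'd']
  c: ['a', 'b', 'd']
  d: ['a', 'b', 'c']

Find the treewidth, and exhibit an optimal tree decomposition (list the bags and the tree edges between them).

Treewidth 3.
One such decomposition:
Bags: B1 = {a, b, c, d}
Tree: (single bag)

A single bag containing all 4 vertices is trivially a valid decomposition of width 3. On the other hand G contains the 4-clique {a, b, c, d}. A clique must lie in a single bag of any decomposition, so no decomposition can have width below 3. Therefore the treewidth is 3.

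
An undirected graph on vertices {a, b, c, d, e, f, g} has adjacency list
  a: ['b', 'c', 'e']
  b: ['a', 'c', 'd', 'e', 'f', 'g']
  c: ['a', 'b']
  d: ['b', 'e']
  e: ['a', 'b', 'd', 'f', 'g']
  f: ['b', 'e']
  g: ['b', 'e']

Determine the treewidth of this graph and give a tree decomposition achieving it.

Each bag holds 3 vertices, so the decomposition has width 2, which upper-bounds the treewidth. On the other hand G contains the 3-clique {b, d, e}. A clique must lie in a single bag of any decomposition, so no decomposition can have width below 2. Therefore the treewidth is 2.

Treewidth 2.
One such decomposition:
Bags: B1 = {b, d, e}  B2 = {b, e, g}  B3 = {a, b, e}  B4 = {b, e, f}  B5 = {a, b, c}
Tree: B1–B2, B1–B3, B2–B4, B3–B5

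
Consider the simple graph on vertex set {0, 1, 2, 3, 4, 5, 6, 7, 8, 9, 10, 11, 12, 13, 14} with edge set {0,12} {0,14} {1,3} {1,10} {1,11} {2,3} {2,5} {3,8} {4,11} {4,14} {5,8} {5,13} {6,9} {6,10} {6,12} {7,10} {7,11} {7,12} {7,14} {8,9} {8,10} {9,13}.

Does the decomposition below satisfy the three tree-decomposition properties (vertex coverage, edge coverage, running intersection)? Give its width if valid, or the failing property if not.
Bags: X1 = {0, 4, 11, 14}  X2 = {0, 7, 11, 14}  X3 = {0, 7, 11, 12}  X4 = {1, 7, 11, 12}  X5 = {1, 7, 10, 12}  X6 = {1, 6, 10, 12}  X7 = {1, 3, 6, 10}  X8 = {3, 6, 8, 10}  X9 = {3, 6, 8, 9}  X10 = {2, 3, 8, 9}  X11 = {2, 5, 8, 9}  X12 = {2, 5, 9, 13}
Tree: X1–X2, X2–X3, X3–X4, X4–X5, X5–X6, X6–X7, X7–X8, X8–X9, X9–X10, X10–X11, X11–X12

Every vertex of G appears in some bag (union = {0, 1, 2, 3, 4, 5, 6, 7, 8, 9, 10, 11, 12, 13, 14}); every edge is covered by a bag; and for each vertex v the set of bags containing v is connected in the bag tree. The decomposition is therefore valid. The largest bag has 4 vertices, so the width is 3.

Yes; width 3.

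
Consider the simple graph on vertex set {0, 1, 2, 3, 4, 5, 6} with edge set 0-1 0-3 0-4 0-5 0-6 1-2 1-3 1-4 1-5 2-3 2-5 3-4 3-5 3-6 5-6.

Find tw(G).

3

A width-3 tree decomposition is:
Bags: B1 = {0, 1, 3, 4}  B2 = {0, 1, 3, 5}  B3 = {1, 2, 3, 5}  B4 = {0, 3, 5, 6}
Tree: B1–B2, B2–B3, B2–B4
Every bag has size at most 4, so the width is 4 − 1 = 3 and tw(G) ≤ 3. On the other hand G contains the 4-clique {0, 1, 3, 4}. A clique must lie in a single bag of any decomposition, so no decomposition can have width below 3. Therefore the treewidth is 3.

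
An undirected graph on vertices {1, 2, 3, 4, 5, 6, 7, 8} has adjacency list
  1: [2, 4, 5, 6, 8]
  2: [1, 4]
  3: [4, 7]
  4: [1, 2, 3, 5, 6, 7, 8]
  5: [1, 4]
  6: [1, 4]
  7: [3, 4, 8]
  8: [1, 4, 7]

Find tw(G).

A width-2 tree decomposition is:
Bags: B1 = {1, 4, 8}  B2 = {4, 7, 8}  B3 = {1, 2, 4}  B4 = {3, 4, 7}  B5 = {1, 4, 5}  B6 = {1, 4, 6}
Tree: B1–B2, B1–B3, B2–B4, B1–B5, B1–B6
The largest bag has 3 vertices, giving width 2; this decomposition certifies tw(G) ≤ 2. For the lower bound, the 3 vertices {1, 4, 8} are pairwise adjacent, and any tree decomposition puts a clique entirely inside one bag — forcing width ≥ 2. Hence tw(G) = 2 exactly.

2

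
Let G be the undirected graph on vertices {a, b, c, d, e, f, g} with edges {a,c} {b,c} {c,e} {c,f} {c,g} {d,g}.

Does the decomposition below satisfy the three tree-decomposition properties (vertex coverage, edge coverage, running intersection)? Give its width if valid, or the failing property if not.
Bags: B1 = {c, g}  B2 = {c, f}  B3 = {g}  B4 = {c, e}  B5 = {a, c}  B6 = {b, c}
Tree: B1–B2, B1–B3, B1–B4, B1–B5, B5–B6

No — vertex d appears in no bag.

A tree decomposition must satisfy three properties: every vertex lies in some bag; for every edge, both endpoints lie together in some bag; and for every vertex, the bags containing it form a connected subtree. Here vertex d appears in no bag, so the decomposition is invalid.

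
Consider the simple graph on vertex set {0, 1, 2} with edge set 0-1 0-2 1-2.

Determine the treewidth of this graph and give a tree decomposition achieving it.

With just one bag of size 3, the width is 3 − 1 = 2, so tw(G) ≤ 2. Conversely, {0, 1, 2} is a clique of size 3, and the vertices of any clique must share a bag in every tree decomposition; so some bag has ≥ 3 vertices and tw(G) ≥ 2. The upper and lower bounds meet at 2, so that is the treewidth.

Treewidth 2.
One such decomposition:
Bags: B1 = {0, 1, 2}
Tree: (single bag)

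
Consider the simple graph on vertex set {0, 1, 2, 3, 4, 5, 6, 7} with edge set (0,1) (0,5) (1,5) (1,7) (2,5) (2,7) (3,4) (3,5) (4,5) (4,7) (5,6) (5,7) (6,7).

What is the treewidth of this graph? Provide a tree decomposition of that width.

Each bag holds 3 vertices, so the decomposition has width 2, which upper-bounds the treewidth. For the lower bound, the 3 vertices {0, 1, 5} are pairwise adjacent, and any tree decomposition puts a clique entirely inside one bag — forcing width ≥ 2. The upper and lower bounds meet at 2, so that is the treewidth.

Treewidth 2.
One optimal decomposition is:
Bags: B1 = {4, 5, 7}  B2 = {2, 5, 7}  B3 = {5, 6, 7}  B4 = {1, 5, 7}  B5 = {3, 4, 5}  B6 = {0, 1, 5}
Tree: B1–B2, B2–B3, B3–B4, B1–B5, B4–B6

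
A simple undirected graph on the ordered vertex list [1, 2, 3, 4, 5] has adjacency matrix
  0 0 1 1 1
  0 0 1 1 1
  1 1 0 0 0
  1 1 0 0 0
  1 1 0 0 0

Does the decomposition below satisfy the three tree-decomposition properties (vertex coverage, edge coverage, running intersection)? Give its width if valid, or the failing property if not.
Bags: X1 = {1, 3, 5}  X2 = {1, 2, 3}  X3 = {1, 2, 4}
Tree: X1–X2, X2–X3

A tree decomposition must satisfy three properties: every vertex lies in some bag; for every edge, both endpoints lie together in some bag; and for every vertex, the bags containing it form a connected subtree. Here edge (2,5) lies in no bag, so the decomposition is invalid.

No — edge (2,5) lies in no bag.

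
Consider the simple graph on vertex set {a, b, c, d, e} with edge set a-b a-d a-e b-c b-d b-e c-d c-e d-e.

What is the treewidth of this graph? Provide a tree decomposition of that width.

Each bag holds 4 vertices, so the decomposition has width 3, which upper-bounds the treewidth. For the lower bound, the 4 vertices {b, c, d, e} are pairwise adjacent, and any tree decomposition puts a clique entirely inside one bag — forcing width ≥ 3. The upper and lower bounds meet at 3, so that is the treewidth.

Treewidth 3.
One such decomposition:
Bags: B1 = {a, b, d, e}  B2 = {b, c, d, e}
Tree: B1–B2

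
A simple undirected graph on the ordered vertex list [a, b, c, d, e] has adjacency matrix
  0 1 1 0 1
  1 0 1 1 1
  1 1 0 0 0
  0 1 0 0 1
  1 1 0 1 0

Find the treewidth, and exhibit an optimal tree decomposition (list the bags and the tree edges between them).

The largest bag has 3 vertices, giving width 2; this decomposition certifies tw(G) ≤ 2. On the other hand G contains the 3-clique {b, d, e}. A clique must lie in a single bag of any decomposition, so no decomposition can have width below 2. Combining the bounds, tw(G) = 2.

Treewidth 2.
One such decomposition:
Bags: B1 = {b, d, e}  B2 = {a, b, e}  B3 = {a, b, c}
Tree: B1–B2, B2–B3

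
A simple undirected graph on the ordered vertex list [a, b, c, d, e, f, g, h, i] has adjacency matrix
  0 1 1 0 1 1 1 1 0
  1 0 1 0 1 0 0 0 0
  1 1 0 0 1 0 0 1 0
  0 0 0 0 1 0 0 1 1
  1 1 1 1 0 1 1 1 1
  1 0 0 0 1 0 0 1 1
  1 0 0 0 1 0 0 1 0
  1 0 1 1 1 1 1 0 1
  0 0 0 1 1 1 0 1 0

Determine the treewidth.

A width-3 tree decomposition is:
Bags: B1 = {e, f, h, i}  B2 = {d, e, h, i}  B3 = {a, e, f, h}  B4 = {a, c, e, h}  B5 = {a, b, c, e}  B6 = {a, e, g, h}
Tree: B1–B2, B1–B3, B3–B4, B4–B5, B3–B6
Every bag has size at most 4, so the width is 4 − 1 = 3 and tw(G) ≤ 3. On the other hand G contains the 4-clique {d, e, h, i}. A clique must lie in a single bag of any decomposition, so no decomposition can have width below 3. The upper and lower bounds meet at 3, so that is the treewidth.

3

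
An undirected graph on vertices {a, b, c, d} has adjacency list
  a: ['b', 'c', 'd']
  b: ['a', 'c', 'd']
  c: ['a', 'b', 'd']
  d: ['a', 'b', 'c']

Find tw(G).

A width-3 tree decomposition is:
Bags: B1 = {a, b, c, d}
Tree: (single bag)
A single bag containing all 4 vertices is trivially a valid decomposition of width 3. For the lower bound, the 4 vertices {a, b, c, d} are pairwise adjacent, and any tree decomposition puts a clique entirely inside one bag — forcing width ≥ 3. Combining the bounds, tw(G) = 3.

3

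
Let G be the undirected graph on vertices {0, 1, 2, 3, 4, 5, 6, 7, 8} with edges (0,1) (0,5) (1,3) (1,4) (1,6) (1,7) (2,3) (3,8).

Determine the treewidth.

A width-1 tree decomposition is:
Bags: B1 = {2, 3}  B2 = {1, 3}  B3 = {0, 1}  B4 = {3, 8}  B5 = {0, 5}  B6 = {1, 4}  B7 = {1, 6}  B8 = {1, 7}
Tree: B1–B2, B2–B3, B1–B4, B3–B5, B3–B6, B2–B7, B6–B8
The largest bag has 2 vertices, giving width 1; this decomposition certifies tw(G) ≤ 1. Any graph with an edge has treewidth ≥ 1, and G has the edge 3–2. Therefore the treewidth is 1.

1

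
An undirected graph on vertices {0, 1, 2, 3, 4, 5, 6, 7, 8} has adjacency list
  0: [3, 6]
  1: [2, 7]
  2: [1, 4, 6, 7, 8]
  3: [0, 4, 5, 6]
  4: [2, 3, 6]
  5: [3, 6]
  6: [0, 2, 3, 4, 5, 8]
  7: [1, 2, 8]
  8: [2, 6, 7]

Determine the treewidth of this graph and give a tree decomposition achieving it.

Every bag has size at most 3, so the width is 3 − 1 = 2 and tw(G) ≤ 2. For the lower bound, the 3 vertices {1, 2, 7} are pairwise adjacent, and any tree decomposition puts a clique entirely inside one bag — forcing width ≥ 2. Combining the bounds, tw(G) = 2.

Treewidth 2.
One such decomposition:
Bags: B1 = {2, 4, 6}  B2 = {3, 4, 6}  B3 = {0, 3, 6}  B4 = {2, 6, 8}  B5 = {3, 5, 6}  B6 = {2, 7, 8}  B7 = {1, 2, 7}
Tree: B1–B2, B2–B3, B1–B4, B2–B5, B4–B6, B6–B7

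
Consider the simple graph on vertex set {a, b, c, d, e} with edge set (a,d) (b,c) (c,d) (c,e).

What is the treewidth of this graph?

A width-1 tree decomposition is:
Bags: B1 = {a, d}  B2 = {c, d}  B3 = {c, e}  B4 = {b, c}
Tree: B1–B2, B2–B3, B2–B4
Each bag holds 2 vertices, so the decomposition has width 1, which upper-bounds the treewidth. Since G has at least one edge (e.g. a–d), it is not an edgeless graph, so tw(G) ≥ 1. Therefore the treewidth is 1.

1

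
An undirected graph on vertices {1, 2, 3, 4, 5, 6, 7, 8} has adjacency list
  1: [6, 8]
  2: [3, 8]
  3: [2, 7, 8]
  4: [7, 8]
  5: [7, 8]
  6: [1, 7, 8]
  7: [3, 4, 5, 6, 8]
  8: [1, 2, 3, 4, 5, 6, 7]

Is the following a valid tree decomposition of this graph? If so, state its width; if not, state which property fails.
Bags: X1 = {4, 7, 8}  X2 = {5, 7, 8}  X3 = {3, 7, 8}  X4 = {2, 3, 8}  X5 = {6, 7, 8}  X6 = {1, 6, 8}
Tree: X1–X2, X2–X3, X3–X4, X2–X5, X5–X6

Checking the three conditions: (i) the bags cover all of {1, 2, 3, 4, 5, 6, 7, 8}; (ii) for each edge, some bag contains both endpoints; (iii) the bags containing any fixed vertex form a subtree. All hold, so the decomposition is valid with width 3 − 1 = 2.

Yes; width 2.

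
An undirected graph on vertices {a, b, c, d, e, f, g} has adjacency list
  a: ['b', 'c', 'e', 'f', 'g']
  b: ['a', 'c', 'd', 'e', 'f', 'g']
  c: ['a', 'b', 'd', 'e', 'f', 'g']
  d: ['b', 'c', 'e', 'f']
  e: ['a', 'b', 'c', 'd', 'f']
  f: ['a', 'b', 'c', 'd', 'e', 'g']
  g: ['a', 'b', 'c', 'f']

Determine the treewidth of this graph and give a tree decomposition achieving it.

The largest bag has 5 vertices, giving width 4; this decomposition certifies tw(G) ≤ 4. On the other hand G contains the 5-clique {a, b, c, f, g}. A clique must lie in a single bag of any decomposition, so no decomposition can have width below 4. Combining the bounds, tw(G) = 4.

Treewidth 4.
Bags: B1 = {a, b, c, f, g}  B2 = {a, b, c, e, f}  B3 = {b, c, d, e, f}
Tree: B1–B2, B2–B3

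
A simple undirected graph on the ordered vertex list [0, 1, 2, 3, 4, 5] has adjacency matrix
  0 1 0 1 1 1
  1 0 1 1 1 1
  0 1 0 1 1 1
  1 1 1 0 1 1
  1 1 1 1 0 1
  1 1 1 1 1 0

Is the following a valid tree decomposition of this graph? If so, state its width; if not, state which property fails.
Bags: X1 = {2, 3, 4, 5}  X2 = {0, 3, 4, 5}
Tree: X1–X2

No — vertex 1 appears in no bag.

A tree decomposition must satisfy three properties: every vertex lies in some bag; for every edge, both endpoints lie together in some bag; and for every vertex, the bags containing it form a connected subtree. Here vertex 1 appears in no bag, so the decomposition is invalid.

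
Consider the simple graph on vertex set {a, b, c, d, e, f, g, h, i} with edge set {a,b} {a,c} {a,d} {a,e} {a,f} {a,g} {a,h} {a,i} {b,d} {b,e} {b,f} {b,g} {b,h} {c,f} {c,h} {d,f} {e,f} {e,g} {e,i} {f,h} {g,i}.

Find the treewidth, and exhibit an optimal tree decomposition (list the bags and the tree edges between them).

Treewidth 3.
One such decomposition:
Bags: B1 = {a, b, d, f}  B2 = {a, b, f, h}  B3 = {a, b, e, f}  B4 = {a, c, f, h}  B5 = {a, b, e, g}  B6 = {a, e, g, i}
Tree: B1–B2, B1–B3, B2–B4, B3–B5, B5–B6

The largest bag has 4 vertices, giving width 3; this decomposition certifies tw(G) ≤ 3. Conversely, {a, b, e, g} is a clique of size 4, and the vertices of any clique must share a bag in every tree decomposition; so some bag has ≥ 4 vertices and tw(G) ≥ 3. Combining the bounds, tw(G) = 3.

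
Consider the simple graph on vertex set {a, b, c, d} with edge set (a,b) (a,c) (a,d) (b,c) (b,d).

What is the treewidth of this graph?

A width-2 tree decomposition is:
Bags: B1 = {a, b, c}  B2 = {a, b, d}
Tree: B1–B2
Every bag has size at most 3, so the width is 3 − 1 = 2 and tw(G) ≤ 2. For the lower bound, the 3 vertices {a, b, d} are pairwise adjacent, and any tree decomposition puts a clique entirely inside one bag — forcing width ≥ 2. Therefore the treewidth is 2.

2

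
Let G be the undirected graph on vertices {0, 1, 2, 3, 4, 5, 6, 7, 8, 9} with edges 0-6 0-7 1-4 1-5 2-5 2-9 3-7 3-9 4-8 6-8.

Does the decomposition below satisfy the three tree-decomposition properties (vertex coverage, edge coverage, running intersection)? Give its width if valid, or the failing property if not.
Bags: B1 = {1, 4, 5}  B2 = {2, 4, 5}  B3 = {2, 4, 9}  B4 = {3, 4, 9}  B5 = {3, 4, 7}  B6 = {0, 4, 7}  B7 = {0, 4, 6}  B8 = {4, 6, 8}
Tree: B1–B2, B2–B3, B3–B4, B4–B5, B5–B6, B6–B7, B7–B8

Yes; width 2.

Vertex coverage: the bags together contain {0, 1, 2, 3, 4, 5, 6, 7, 8, 9}, the full vertex set. Edge coverage: each edge of G has both endpoints in at least one bag. Running intersection: for every vertex, the bags containing it form a connected subtree. All three properties hold, so this is a valid tree decomposition of width max|bag| − 1 = 2, and hence tw(G) ≤ 2.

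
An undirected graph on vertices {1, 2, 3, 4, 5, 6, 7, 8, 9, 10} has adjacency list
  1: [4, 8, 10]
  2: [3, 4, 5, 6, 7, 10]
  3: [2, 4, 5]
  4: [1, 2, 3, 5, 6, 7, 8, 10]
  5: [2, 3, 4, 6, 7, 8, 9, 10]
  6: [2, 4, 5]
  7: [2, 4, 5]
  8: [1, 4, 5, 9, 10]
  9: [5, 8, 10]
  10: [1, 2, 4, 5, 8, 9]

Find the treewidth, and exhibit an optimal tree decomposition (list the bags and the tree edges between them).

Every bag has size at most 4, so the width is 4 − 1 = 3 and tw(G) ≤ 3. For the lower bound, the 4 vertices {5, 8, 9, 10} are pairwise adjacent, and any tree decomposition puts a clique entirely inside one bag — forcing width ≥ 3. Therefore the treewidth is 3.

Treewidth 3.
One such decomposition:
Bags: B1 = {4, 5, 8, 10}  B2 = {2, 4, 5, 10}  B3 = {1, 4, 8, 10}  B4 = {2, 3, 4, 5}  B5 = {2, 4, 5, 7}  B6 = {2, 4, 5, 6}  B7 = {5, 8, 9, 10}
Tree: B1–B2, B1–B3, B2–B4, B4–B5, B5–B6, B1–B7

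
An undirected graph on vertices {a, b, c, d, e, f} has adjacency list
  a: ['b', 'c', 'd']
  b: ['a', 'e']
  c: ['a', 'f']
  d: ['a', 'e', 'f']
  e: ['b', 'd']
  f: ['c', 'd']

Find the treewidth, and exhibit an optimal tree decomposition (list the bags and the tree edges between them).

The largest bag has 3 vertices, giving width 2; this decomposition certifies tw(G) ≤ 2. The edges c–f–d–a–c form a cycle, so G is not a tree and its treewidth is at least 2. The upper and lower bounds meet at 2, so that is the treewidth.

Treewidth 2.
One optimal decomposition is:
Bags: B1 = {a, c, f}  B2 = {a, d, f}  B3 = {a, b, d}  B4 = {b, d, e}
Tree: B1–B2, B2–B3, B3–B4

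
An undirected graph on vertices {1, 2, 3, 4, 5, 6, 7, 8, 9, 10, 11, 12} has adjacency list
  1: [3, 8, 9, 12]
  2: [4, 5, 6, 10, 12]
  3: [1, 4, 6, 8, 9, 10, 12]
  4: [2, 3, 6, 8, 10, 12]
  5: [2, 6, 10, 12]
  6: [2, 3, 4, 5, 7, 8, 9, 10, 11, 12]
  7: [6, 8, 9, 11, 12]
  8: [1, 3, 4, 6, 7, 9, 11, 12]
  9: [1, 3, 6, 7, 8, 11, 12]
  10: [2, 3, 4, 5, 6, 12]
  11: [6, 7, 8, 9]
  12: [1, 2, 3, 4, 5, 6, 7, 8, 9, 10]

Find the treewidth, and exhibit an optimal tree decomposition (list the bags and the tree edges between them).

Treewidth 4.
One optimal decomposition is:
Bags: B1 = {3, 4, 6, 8, 12}  B2 = {3, 4, 6, 10, 12}  B3 = {2, 4, 6, 10, 12}  B4 = {3, 6, 8, 9, 12}  B5 = {6, 7, 8, 9, 12}  B6 = {6, 7, 8, 9, 11}  B7 = {2, 5, 6, 10, 12}  B8 = {1, 3, 8, 9, 12}
Tree: B1–B2, B2–B3, B1–B4, B4–B5, B5–B6, B3–B7, B4–B8

Each bag holds 5 vertices, so the decomposition has width 4, which upper-bounds the treewidth. Conversely, {1, 3, 8, 9, 12} is a clique of size 5, and the vertices of any clique must share a bag in every tree decomposition; so some bag has ≥ 5 vertices and tw(G) ≥ 4. Hence tw(G) = 4 exactly.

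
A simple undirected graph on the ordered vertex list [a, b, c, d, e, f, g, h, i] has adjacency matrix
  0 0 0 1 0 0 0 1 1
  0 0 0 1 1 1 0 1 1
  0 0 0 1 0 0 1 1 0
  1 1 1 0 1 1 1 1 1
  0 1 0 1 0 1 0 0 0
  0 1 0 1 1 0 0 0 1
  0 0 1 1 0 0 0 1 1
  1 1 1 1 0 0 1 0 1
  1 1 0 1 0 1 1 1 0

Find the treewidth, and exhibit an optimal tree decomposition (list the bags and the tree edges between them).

Treewidth 3.
One such decomposition:
Bags: B1 = {b, d, f, i}  B2 = {b, d, h, i}  B3 = {a, d, h, i}  B4 = {b, d, e, f}  B5 = {d, g, h, i}  B6 = {c, d, g, h}
Tree: B1–B2, B2–B3, B1–B4, B3–B5, B5–B6

Every bag has size at most 4, so the width is 4 − 1 = 3 and tw(G) ≤ 3. For the lower bound, the 4 vertices {b, d, e, f} are pairwise adjacent, and any tree decomposition puts a clique entirely inside one bag — forcing width ≥ 3. Hence tw(G) = 3 exactly.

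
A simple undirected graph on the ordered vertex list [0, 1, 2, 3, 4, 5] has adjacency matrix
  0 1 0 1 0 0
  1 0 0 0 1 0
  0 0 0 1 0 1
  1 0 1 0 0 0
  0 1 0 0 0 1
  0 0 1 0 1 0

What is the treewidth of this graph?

2

A width-2 tree decomposition is:
Bags: B1 = {2, 4, 5}  B2 = {2, 3, 4}  B3 = {0, 3, 4}  B4 = {0, 1, 4}
Tree: B1–B2, B2–B3, B3–B4
Each bag holds 3 vertices, so the decomposition has width 2, which upper-bounds the treewidth. The edges 4–5–2–3–0–1–4 form a cycle, so G is not a tree and its treewidth is at least 2. Therefore the treewidth is 2.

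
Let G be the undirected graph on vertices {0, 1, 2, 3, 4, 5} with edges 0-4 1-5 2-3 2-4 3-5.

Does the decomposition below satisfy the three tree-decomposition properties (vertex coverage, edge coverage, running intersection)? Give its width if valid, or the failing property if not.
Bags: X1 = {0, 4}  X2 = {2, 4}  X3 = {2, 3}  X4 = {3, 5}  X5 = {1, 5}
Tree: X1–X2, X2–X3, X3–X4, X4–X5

Yes; width 1.

Checking the three conditions: (i) the bags cover all of {0, 1, 2, 3, 4, 5}; (ii) for each edge, some bag contains both endpoints; (iii) the bags containing any fixed vertex form a subtree. All hold, so the decomposition is valid with width 2 − 1 = 1.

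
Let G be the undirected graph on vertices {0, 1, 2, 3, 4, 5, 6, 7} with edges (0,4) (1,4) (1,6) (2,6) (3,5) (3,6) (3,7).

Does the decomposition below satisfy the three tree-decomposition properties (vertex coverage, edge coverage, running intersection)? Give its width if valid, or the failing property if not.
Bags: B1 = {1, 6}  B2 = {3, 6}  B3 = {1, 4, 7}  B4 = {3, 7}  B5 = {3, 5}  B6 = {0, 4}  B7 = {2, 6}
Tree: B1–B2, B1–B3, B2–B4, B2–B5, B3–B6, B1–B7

A tree decomposition must satisfy three properties: every vertex lies in some bag; for every edge, both endpoints lie together in some bag; and for every vertex, the bags containing it form a connected subtree. Here bags containing vertex 7 are not connected in the tree, so the decomposition is invalid.

No — bags containing vertex 7 are not connected in the tree.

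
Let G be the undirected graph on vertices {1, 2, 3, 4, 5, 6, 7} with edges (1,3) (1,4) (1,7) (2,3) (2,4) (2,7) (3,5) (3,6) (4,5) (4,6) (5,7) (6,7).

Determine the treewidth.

3

A width-3 tree decomposition is:
Bags: B1 = {3, 4, 6, 7}  B2 = {2, 3, 4, 7}  B3 = {3, 4, 5, 7}  B4 = {1, 3, 4, 7}
Tree: B1–B2, B2–B3, B3–B4
The largest bag has 4 vertices, giving width 3; this decomposition certifies tw(G) ≤ 3. For the lower bound: the 4 vertex sets {3,6}, {2,4}, {7}, {5} are disjoint, each induces a connected subgraph, and every pair is joined by at least one edge of G. Contracting each set to a single vertex therefore yields K_{4} as a minor, and since treewidth is minor-monotone, tw(G) ≥ tw(K_{4}) = 3. The upper and lower bounds meet at 3, so that is the treewidth.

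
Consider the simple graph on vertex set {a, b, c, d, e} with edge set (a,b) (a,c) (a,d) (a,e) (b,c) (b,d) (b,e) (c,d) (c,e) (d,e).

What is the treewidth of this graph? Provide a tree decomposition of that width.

With just one bag of size 5, the width is 5 − 1 = 4, so tw(G) ≤ 4. For the lower bound, the 5 vertices {a, b, c, d, e} are pairwise adjacent, and any tree decomposition puts a clique entirely inside one bag — forcing width ≥ 4. Therefore the treewidth is 4.

Treewidth 4.
One such decomposition:
Bags: B1 = {a, b, c, d, e}
Tree: (single bag)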